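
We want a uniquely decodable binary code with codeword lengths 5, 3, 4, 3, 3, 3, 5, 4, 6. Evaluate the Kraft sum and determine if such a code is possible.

0.703125; yes

With common denominator 2^6 = 64: Σ 2^(−ℓᵢ) = 2/64 + 8/64 + 4/64 + 8/64 + 8/64 + 8/64 + 2/64 + 4/64 + 1/64 = 45/64 = 0.703125.
Kraft's inequality requires Σ ≤ 1; here Σ = 0.703125 ≤ 1, so such a prefix code exists.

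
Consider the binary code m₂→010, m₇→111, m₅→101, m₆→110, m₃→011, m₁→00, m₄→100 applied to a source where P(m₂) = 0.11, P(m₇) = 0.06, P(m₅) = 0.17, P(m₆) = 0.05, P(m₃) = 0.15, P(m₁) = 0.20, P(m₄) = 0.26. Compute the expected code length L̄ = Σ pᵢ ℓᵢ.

L̄ = Σ pᵢ·ℓᵢ = 0.11·3 + 0.06·3 + 0.17·3 + 0.05·3 + 0.15·3 + 0.20·2 + 0.26·3 = 2.8 bits/symbol.

2.8 bits/symbol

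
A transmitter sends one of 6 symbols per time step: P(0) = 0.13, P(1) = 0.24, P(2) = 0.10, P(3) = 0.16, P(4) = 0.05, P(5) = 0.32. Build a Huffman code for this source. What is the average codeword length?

Repeatedly combine the two least-probable nodes; the expected code length is the sum of the merged weights.
merge 1/20 + 1/10 → 3/20
merge 13/100 + 3/20 → 7/25
merge 4/25 + 6/25 → 2/5
merge 7/25 + 8/25 → 3/5
merge 2/5 + 3/5 → 1
L = 3/20 + 7/25 + 2/5 + 3/5 + 1 = 243/100 = 2.43 bits/symbol.

2.43 bits/symbol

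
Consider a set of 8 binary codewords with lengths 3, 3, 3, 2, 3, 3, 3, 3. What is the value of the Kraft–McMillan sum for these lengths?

With common denominator 2^3 = 8: Σ 2^(−ℓᵢ) = 1/8 + 1/8 + 1/8 + 2/8 + 1/8 + 1/8 + 1/8 + 1/8 = 9/8 = 1.125.

1.125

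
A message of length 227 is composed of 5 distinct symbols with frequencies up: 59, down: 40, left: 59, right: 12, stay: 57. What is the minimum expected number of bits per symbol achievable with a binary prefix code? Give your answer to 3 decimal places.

Probabilities are the counts divided by 227.
Repeatedly combine the two least-probable nodes; the expected code length is the sum of the merged weights.
merge 12/227 + 40/227 → 52/227
merge 52/227 + 57/227 → 109/227
merge 59/227 + 59/227 → 118/227
merge 109/227 + 118/227 → 1
L = 52/227 + 109/227 + 118/227 + 1 = 506/227 ≈ 2.229 bits/symbol.

2.229 bits/symbol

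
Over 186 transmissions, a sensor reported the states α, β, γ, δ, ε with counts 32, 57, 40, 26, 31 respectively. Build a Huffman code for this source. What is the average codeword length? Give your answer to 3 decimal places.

2.306 bits/symbol

Probabilities are the counts divided by 186.
Repeatedly combine the two least-probable nodes; the expected code length is the sum of the merged weights.
merge 13/93 + 1/6 → 19/62
merge 16/93 + 20/93 → 12/31
merge 19/62 + 19/62 → 19/31
merge 12/31 + 19/31 → 1
L = 19/62 + 12/31 + 19/31 + 1 = 143/62 ≈ 2.306 bits/symbol.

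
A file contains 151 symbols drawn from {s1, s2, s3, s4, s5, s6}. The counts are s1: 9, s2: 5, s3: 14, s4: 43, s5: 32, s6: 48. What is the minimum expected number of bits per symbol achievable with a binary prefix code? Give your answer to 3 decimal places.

Probabilities are the counts divided by 151.
Repeatedly combine the two least-probable nodes; the expected code length is the sum of the merged weights.
merge 5/151 + 9/151 → 14/151
merge 14/151 + 14/151 → 28/151
merge 28/151 + 32/151 → 60/151
merge 43/151 + 48/151 → 91/151
merge 60/151 + 91/151 → 1
L = 14/151 + 28/151 + 60/151 + 91/151 + 1 = 344/151 ≈ 2.278 bits/symbol.

2.278 bits/symbol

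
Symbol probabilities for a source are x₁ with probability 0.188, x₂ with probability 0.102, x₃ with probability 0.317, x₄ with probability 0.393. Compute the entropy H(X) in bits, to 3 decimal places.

1.844 bits

H = −Σ pᵢ log₂ pᵢ.
−0.188·log₂(0.188) = 0.4533
−0.102·log₂(0.102) = 0.3359
−0.317·log₂(0.317) = 0.5254
−0.393·log₂(0.393) = 0.5295
Sum ≈ 1.8442 → 1.844 bits.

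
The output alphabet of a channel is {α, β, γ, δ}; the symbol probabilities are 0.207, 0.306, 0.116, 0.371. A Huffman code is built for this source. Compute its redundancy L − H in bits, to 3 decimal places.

0.068 bits

Entropy H = −Σ p log₂ p ≈ 1.8844 bits.
Huffman merges: 29/250+207/1000→323/1000; 153/500+323/1000→629/1000; 371/1000+629/1000→1. L = 244/125 ≈ 1.9520.
L − H = 1.9520 − 1.8844 = 0.068 bits.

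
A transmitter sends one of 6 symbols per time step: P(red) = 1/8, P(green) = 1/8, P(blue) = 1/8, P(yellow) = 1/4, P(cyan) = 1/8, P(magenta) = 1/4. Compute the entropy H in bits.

2.5 bits

Each probability is a power of 1/2, so log₂(1/p) is an integer.
H = Σ p·log₂(1/p) = 1/8·3 + 1/8·3 + 1/8·3 + 1/4·2 + 1/8·3 + 1/4·2 = 2.5 bits.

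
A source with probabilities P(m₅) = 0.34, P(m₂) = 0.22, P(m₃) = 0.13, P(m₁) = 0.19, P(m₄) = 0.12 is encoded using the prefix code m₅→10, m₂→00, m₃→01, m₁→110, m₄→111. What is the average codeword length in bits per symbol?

L̄ = Σ pᵢ·ℓᵢ = 0.34·2 + 0.22·2 + 0.13·2 + 0.19·3 + 0.12·3 = 2.31 bits/symbol.

2.31 bits/symbol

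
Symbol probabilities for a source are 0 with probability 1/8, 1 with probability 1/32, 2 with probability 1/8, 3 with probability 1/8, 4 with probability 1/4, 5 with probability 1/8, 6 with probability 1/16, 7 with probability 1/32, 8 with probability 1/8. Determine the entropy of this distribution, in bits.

2.9375 bits

Each probability is a power of 1/2, so log₂(1/p) is an integer.
H = Σ p·log₂(1/p) = 1/8·3 + 1/32·5 + 1/8·3 + 1/8·3 + 1/4·2 + 1/8·3 + 1/16·4 + 1/32·5 + 1/8·3 = 2.9375 bits.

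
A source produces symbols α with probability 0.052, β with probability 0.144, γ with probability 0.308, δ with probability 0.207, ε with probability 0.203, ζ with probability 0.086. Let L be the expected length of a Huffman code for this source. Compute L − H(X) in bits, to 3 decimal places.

0.031 bits

Entropy H = −Σ p log₂ p ≈ 2.3894 bits.
Huffman merges: 13/250+43/500→69/500; 69/500+18/125→141/500; 203/1000+207/1000→41/100; 141/500+77/250→59/100; 41/100+59/100→1. L = 121/50 ≈ 2.4200.
L − H = 2.4200 − 2.3894 = 0.031 bits.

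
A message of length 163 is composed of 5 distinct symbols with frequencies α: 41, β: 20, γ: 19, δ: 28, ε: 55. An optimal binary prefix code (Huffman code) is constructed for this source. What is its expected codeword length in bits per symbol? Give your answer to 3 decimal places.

2.239 bits/symbol

Probabilities are the counts divided by 163.
Repeatedly combine the two least-probable nodes; the expected code length is the sum of the merged weights.
merge 19/163 + 20/163 → 39/163
merge 28/163 + 39/163 → 67/163
merge 41/163 + 55/163 → 96/163
merge 67/163 + 96/163 → 1
L = 39/163 + 67/163 + 96/163 + 1 = 365/163 ≈ 2.239 bits/symbol.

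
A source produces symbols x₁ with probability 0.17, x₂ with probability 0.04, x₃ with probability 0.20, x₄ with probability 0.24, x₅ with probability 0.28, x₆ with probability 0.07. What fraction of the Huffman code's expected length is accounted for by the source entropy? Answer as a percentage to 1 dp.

98.8%

Entropy H = −Σ p log₂ p ≈ 2.3616 bits.
Huffman merges: 1/25+7/100→11/100; 11/100+17/100→7/25; 1/5+6/25→11/25; 7/25+7/25→14/25; 11/25+14/25→1. L = 239/100 ≈ 2.3900.
Efficiency = H/L = 2.3616/2.3900 = 98.8%.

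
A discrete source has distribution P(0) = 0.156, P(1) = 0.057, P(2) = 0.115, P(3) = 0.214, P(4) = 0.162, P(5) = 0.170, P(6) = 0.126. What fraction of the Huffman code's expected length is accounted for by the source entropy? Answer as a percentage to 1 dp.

97.8%

Entropy H = −Σ p log₂ p ≈ 2.7251 bits.
Huffman merges: 57/1000+23/200→43/250; 63/500+39/250→141/500; 81/500+17/100→83/250; 43/250+107/500→193/500; 141/500+83/250→307/500; 193/500+307/500→1. L = 1393/500 ≈ 2.7860.
Efficiency = H/L = 2.7251/2.7860 = 97.8%.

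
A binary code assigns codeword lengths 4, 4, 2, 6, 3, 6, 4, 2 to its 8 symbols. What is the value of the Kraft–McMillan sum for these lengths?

0.84375

With common denominator 2^6 = 64: Σ 2^(−ℓᵢ) = 4/64 + 4/64 + 16/64 + 1/64 + 8/64 + 1/64 + 4/64 + 16/64 = 54/64 = 0.84375.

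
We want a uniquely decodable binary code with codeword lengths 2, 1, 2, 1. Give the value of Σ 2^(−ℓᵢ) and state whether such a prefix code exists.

With common denominator 2^2 = 4: Σ 2^(−ℓᵢ) = 1/4 + 2/4 + 1/4 + 2/4 = 6/4 = 1.5.
Kraft's inequality requires Σ ≤ 1; here Σ = 1.5 > 1, so no such prefix code exists.

1.5; no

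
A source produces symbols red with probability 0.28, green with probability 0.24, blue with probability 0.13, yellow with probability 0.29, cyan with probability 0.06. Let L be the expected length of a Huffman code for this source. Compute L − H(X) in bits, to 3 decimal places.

0.038 bits

Entropy H = −Σ p log₂ p ≈ 2.1524 bits.
Huffman merges: 3/50+13/100→19/100; 19/100+6/25→43/100; 7/25+29/100→57/100; 43/100+57/100→1. L = 219/100 ≈ 2.1900.
L − H = 2.1900 − 2.1524 = 0.038 bits.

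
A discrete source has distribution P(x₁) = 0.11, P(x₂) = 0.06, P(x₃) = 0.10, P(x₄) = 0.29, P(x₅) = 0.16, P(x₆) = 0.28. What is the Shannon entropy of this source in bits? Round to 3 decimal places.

H = −Σ pᵢ log₂ pᵢ.
−0.11·log₂(0.11) = 0.3503
−0.06·log₂(0.06) = 0.2435
−0.10·log₂(0.10) = 0.3322
−0.29·log₂(0.29) = 0.5179
−0.16·log₂(0.16) = 0.4230
−0.28·log₂(0.28) = 0.5142
Sum ≈ 2.3812 → 2.381 bits.

2.381 bits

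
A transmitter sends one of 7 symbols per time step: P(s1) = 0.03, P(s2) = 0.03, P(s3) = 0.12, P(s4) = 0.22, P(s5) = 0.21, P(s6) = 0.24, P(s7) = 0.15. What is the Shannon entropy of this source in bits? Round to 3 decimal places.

2.529 bits

H = −Σ pᵢ log₂ pᵢ.
−0.03·log₂(0.03) = 0.1518
−0.03·log₂(0.03) = 0.1518
−0.12·log₂(0.12) = 0.3671
−0.22·log₂(0.22) = 0.4806
−0.21·log₂(0.21) = 0.4728
−0.24·log₂(0.24) = 0.4941
−0.15·log₂(0.15) = 0.4105
Sum ≈ 2.5287 → 2.529 bits.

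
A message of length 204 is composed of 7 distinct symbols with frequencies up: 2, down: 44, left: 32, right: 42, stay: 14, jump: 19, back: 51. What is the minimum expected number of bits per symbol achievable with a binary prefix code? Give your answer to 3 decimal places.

Probabilities are the counts divided by 204.
Repeatedly combine the two least-probable nodes; the expected code length is the sum of the merged weights.
merge 1/102 + 7/102 → 4/51
merge 4/51 + 19/204 → 35/204
merge 8/51 + 35/204 → 67/204
merge 7/34 + 11/51 → 43/102
merge 1/4 + 67/204 → 59/102
merge 43/102 + 59/102 → 1
L = 4/51 + 35/204 + 67/204 + 43/102 + 59/102 + 1 = 263/102 ≈ 2.578 bits/symbol.

2.578 bits/symbol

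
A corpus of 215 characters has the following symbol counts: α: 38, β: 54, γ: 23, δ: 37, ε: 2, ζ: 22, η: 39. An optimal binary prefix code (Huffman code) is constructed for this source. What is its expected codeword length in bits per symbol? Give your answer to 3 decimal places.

Probabilities are the counts divided by 215.
Repeatedly combine the two least-probable nodes; the expected code length is the sum of the merged weights.
merge 2/215 + 22/215 → 24/215
merge 23/215 + 24/215 → 47/215
merge 37/215 + 38/215 → 15/43
merge 39/215 + 47/215 → 2/5
merge 54/215 + 15/43 → 3/5
merge 2/5 + 3/5 → 1
L = 24/215 + 47/215 + 15/43 + 2/5 + 3/5 + 1 = 576/215 ≈ 2.679 bits/symbol.

2.679 bits/symbol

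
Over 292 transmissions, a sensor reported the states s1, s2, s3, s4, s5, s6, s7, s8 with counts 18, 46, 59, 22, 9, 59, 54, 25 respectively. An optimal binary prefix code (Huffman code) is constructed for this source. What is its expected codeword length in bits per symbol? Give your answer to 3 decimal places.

Probabilities are the counts divided by 292.
Repeatedly combine the two least-probable nodes; the expected code length is the sum of the merged weights.
merge 9/292 + 9/146 → 27/292
merge 11/146 + 25/292 → 47/292
merge 27/292 + 23/146 → 1/4
merge 47/292 + 27/146 → 101/292
merge 59/292 + 59/292 → 59/146
merge 1/4 + 101/292 → 87/146
merge 59/146 + 87/146 → 1
L = 27/292 + 47/292 + 1/4 + 101/292 + 59/146 + 87/146 + 1 = 208/73 ≈ 2.849 bits/symbol.

2.849 bits/symbol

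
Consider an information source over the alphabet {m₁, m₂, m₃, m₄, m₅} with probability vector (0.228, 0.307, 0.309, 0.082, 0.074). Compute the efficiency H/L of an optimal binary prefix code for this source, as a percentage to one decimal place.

97.7%

Entropy H = −Σ p log₂ p ≈ 2.1067 bits.
Huffman merges: 37/500+41/500→39/250; 39/250+57/250→48/125; 307/1000+309/1000→77/125; 48/125+77/125→1. L = 539/250 ≈ 2.1560.
Efficiency = H/L = 2.1067/2.1560 = 97.7%.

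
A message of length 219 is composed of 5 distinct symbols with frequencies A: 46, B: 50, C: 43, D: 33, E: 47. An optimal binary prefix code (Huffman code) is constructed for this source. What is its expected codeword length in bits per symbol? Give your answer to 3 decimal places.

Probabilities are the counts divided by 219.
Repeatedly combine the two least-probable nodes; the expected code length is the sum of the merged weights.
merge 11/73 + 43/219 → 76/219
merge 46/219 + 47/219 → 31/73
merge 50/219 + 76/219 → 42/73
merge 31/73 + 42/73 → 1
L = 76/219 + 31/73 + 42/73 + 1 = 514/219 ≈ 2.347 bits/symbol.

2.347 bits/symbol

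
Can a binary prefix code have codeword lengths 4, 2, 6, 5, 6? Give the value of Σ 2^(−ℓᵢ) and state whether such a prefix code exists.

With common denominator 2^6 = 64: Σ 2^(−ℓᵢ) = 4/64 + 16/64 + 1/64 + 2/64 + 1/64 = 24/64 = 0.375.
Kraft's inequality requires Σ ≤ 1; here Σ = 0.375 ≤ 1, so such a prefix code exists.

0.375; yes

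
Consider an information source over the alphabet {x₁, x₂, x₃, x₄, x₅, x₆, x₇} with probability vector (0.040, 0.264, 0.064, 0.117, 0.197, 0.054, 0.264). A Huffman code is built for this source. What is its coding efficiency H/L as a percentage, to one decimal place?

Entropy H = −Σ p log₂ p ≈ 2.5053 bits.
Huffman merges: 1/25+27/500→47/500; 8/125+47/500→79/500; 117/1000+79/500→11/40; 197/1000+33/125→461/1000; 33/125+11/40→539/1000; 461/1000+539/1000→1. L = 2527/1000 ≈ 2.5270.
Efficiency = H/L = 2.5053/2.5270 = 99.1%.

99.1%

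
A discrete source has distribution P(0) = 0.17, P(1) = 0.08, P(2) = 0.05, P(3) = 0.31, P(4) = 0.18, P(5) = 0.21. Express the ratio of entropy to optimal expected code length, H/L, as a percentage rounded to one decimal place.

Entropy H = −Σ p log₂ p ≈ 2.3841 bits.
Huffman merges: 1/20+2/25→13/100; 13/100+17/100→3/10; 9/50+21/100→39/100; 3/10+31/100→61/100; 39/100+61/100→1. L = 243/100 ≈ 2.4300.
Efficiency = H/L = 2.3841/2.4300 = 98.1%.

98.1%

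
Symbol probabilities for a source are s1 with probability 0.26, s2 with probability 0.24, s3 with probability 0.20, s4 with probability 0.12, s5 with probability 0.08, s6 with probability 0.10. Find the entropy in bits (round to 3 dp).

H = −Σ pᵢ log₂ pᵢ.
−0.26·log₂(0.26) = 0.5053
−0.24·log₂(0.24) = 0.4941
−0.20·log₂(0.20) = 0.4644
−0.12·log₂(0.12) = 0.3671
−0.08·log₂(0.08) = 0.2915
−0.10·log₂(0.10) = 0.3322
Sum ≈ 2.4546 → 2.455 bits.

2.455 bits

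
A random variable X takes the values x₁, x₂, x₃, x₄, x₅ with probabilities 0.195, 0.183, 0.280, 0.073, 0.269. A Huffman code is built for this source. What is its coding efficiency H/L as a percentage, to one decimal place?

97.9%

Entropy H = −Σ p log₂ p ≈ 2.2077 bits.
Huffman merges: 73/1000+183/1000→32/125; 39/200+32/125→451/1000; 269/1000+7/25→549/1000; 451/1000+549/1000→1. L = 282/125 ≈ 2.2560.
Efficiency = H/L = 2.2077/2.2560 = 97.9%.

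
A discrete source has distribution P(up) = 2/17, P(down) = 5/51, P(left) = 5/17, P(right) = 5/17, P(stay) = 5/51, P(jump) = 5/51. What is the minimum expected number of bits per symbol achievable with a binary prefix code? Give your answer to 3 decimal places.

Repeatedly combine the two least-probable nodes; the expected code length is the sum of the merged weights.
merge 5/51 + 5/51 → 10/51
merge 5/51 + 2/17 → 11/51
merge 10/51 + 11/51 → 7/17
merge 5/17 + 5/17 → 10/17
merge 7/17 + 10/17 → 1
L = 10/51 + 11/51 + 7/17 + 10/17 + 1 = 41/17 ≈ 2.412 bits/symbol.

2.412 bits/symbol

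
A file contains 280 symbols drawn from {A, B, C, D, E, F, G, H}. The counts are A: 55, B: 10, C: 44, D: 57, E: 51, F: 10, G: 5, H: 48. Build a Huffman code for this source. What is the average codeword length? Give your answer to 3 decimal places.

2.743 bits/symbol

Probabilities are the counts divided by 280.
Repeatedly combine the two least-probable nodes; the expected code length is the sum of the merged weights.
merge 1/56 + 1/28 → 3/56
merge 1/28 + 3/56 → 5/56
merge 5/56 + 11/70 → 69/280
merge 6/35 + 51/280 → 99/280
merge 11/56 + 57/280 → 2/5
merge 69/280 + 99/280 → 3/5
merge 2/5 + 3/5 → 1
L = 3/56 + 5/56 + 69/280 + 99/280 + 2/5 + 3/5 + 1 = 96/35 ≈ 2.743 bits/symbol.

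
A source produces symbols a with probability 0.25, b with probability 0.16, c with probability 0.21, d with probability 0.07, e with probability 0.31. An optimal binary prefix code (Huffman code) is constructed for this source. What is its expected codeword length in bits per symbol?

2.23 bits/symbol

Repeatedly combine the two least-probable nodes; the expected code length is the sum of the merged weights.
merge 7/100 + 4/25 → 23/100
merge 21/100 + 23/100 → 11/25
merge 1/4 + 31/100 → 14/25
merge 11/25 + 14/25 → 1
L = 23/100 + 11/25 + 14/25 + 1 = 223/100 = 2.23 bits/symbol.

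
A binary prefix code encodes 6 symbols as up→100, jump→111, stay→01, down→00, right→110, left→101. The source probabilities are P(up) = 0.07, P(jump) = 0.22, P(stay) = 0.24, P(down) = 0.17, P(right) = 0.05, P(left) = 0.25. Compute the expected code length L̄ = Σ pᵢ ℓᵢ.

L̄ = Σ pᵢ·ℓᵢ = 0.07·3 + 0.22·3 + 0.24·2 + 0.17·2 + 0.05·3 + 0.25·3 = 2.59 bits/symbol.

2.59 bits/symbol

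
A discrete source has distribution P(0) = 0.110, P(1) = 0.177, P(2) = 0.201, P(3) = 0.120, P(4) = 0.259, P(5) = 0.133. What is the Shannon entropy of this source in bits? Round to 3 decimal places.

H = −Σ pᵢ log₂ pᵢ.
−0.110·log₂(0.110) = 0.3503
−0.177·log₂(0.177) = 0.4422
−0.201·log₂(0.201) = 0.4653
−0.120·log₂(0.120) = 0.3671
−0.259·log₂(0.259) = 0.5048
−0.133·log₂(0.133) = 0.3871
Sum ≈ 2.5167 → 2.517 bits.

2.517 bits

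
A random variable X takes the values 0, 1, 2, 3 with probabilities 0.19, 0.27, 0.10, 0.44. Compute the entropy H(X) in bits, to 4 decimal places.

H = −Σ pᵢ log₂ pᵢ.
−0.19·log₂(0.19) = 0.4552
−0.27·log₂(0.27) = 0.5100
−0.10·log₂(0.10) = 0.3322
−0.44·log₂(0.44) = 0.5211
Sum ≈ 1.8186 → 1.8186 bits.

1.8186 bits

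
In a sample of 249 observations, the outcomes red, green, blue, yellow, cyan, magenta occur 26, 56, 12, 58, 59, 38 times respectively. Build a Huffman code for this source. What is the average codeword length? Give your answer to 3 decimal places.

2.458 bits/symbol

Probabilities are the counts divided by 249.
Repeatedly combine the two least-probable nodes; the expected code length is the sum of the merged weights.
merge 4/83 + 26/249 → 38/249
merge 38/249 + 38/249 → 76/249
merge 56/249 + 58/249 → 38/83
merge 59/249 + 76/249 → 45/83
merge 38/83 + 45/83 → 1
L = 38/249 + 76/249 + 38/83 + 45/83 + 1 = 204/83 ≈ 2.458 bits/symbol.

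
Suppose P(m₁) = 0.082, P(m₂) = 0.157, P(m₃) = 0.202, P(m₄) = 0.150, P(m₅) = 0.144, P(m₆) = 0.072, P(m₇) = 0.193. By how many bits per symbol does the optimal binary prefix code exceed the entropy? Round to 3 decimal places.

Entropy H = −Σ p log₂ p ≈ 2.7259 bits.
Huffman merges: 9/125+41/500→77/500; 18/125+3/20→147/500; 77/500+157/1000→311/1000; 193/1000+101/500→79/200; 147/500+311/1000→121/200; 79/200+121/200→1. L = 2759/1000 ≈ 2.7590.
L − H = 2.7590 − 2.7259 = 0.033 bits.

0.033 bits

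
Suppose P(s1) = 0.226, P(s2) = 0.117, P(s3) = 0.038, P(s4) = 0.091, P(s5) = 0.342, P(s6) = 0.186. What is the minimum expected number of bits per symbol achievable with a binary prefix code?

Repeatedly combine the two least-probable nodes; the expected code length is the sum of the merged weights.
merge 19/500 + 91/1000 → 129/1000
merge 117/1000 + 129/1000 → 123/500
merge 93/500 + 113/500 → 103/250
merge 123/500 + 171/500 → 147/250
merge 103/250 + 147/250 → 1
L = 129/1000 + 123/500 + 103/250 + 147/250 + 1 = 19/8 = 2.375 bits/symbol.

2.375 bits/symbol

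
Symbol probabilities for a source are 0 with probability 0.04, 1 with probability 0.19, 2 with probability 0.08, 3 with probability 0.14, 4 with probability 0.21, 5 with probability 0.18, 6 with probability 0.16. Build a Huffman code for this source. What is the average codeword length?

2.72 bits/symbol

Repeatedly combine the two least-probable nodes; the expected code length is the sum of the merged weights.
merge 1/25 + 2/25 → 3/25
merge 3/25 + 7/50 → 13/50
merge 4/25 + 9/50 → 17/50
merge 19/100 + 21/100 → 2/5
merge 13/50 + 17/50 → 3/5
merge 2/5 + 3/5 → 1
L = 3/25 + 13/50 + 17/50 + 2/5 + 3/5 + 1 = 68/25 = 2.72 bits/symbol.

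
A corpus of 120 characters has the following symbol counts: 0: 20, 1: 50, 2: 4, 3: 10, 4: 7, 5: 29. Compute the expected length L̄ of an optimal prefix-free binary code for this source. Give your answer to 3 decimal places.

2.192 bits/symbol

Probabilities are the counts divided by 120.
Repeatedly combine the two least-probable nodes; the expected code length is the sum of the merged weights.
merge 1/30 + 7/120 → 11/120
merge 1/12 + 11/120 → 7/40
merge 1/6 + 7/40 → 41/120
merge 29/120 + 41/120 → 7/12
merge 5/12 + 7/12 → 1
L = 11/120 + 7/40 + 41/120 + 7/12 + 1 = 263/120 ≈ 2.192 bits/symbol.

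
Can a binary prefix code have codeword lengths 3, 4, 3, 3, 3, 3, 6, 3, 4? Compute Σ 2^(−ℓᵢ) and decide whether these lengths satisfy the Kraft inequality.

0.890625; yes

With common denominator 2^6 = 64: Σ 2^(−ℓᵢ) = 8/64 + 4/64 + 8/64 + 8/64 + 8/64 + 8/64 + 1/64 + 8/64 + 4/64 = 57/64 = 0.890625.
Kraft's inequality requires Σ ≤ 1; here Σ = 0.890625 ≤ 1, so such a prefix code exists.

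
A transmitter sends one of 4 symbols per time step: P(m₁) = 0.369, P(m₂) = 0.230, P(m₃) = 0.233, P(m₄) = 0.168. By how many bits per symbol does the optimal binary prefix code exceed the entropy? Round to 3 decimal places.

Entropy H = −Σ p log₂ p ≈ 1.9404 bits.
Huffman merges: 21/125+23/100→199/500; 233/1000+369/1000→301/500; 199/500+301/500→1. L = 2 ≈ 2.0000.
L − H = 2.0000 − 1.9404 = 0.060 bits.

0.060 bits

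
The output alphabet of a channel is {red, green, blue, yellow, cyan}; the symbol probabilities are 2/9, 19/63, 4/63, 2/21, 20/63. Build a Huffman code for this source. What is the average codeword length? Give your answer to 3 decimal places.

Repeatedly combine the two least-probable nodes; the expected code length is the sum of the merged weights.
merge 4/63 + 2/21 → 10/63
merge 10/63 + 2/9 → 8/21
merge 19/63 + 20/63 → 13/21
merge 8/21 + 13/21 → 1
L = 10/63 + 8/21 + 13/21 + 1 = 136/63 ≈ 2.159 bits/symbol.

2.159 bits/symbol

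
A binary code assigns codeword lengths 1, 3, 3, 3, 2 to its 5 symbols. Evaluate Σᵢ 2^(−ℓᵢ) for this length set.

With common denominator 2^3 = 8: Σ 2^(−ℓᵢ) = 4/8 + 1/8 + 1/8 + 1/8 + 2/8 = 9/8 = 1.125.

1.125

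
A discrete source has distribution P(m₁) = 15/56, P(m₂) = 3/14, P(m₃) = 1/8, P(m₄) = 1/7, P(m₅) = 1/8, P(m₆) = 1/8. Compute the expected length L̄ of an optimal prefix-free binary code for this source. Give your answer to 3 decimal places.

Repeatedly combine the two least-probable nodes; the expected code length is the sum of the merged weights.
merge 1/8 + 1/8 → 1/4
merge 1/8 + 1/7 → 15/56
merge 3/14 + 1/4 → 13/28
merge 15/56 + 15/56 → 15/28
merge 13/28 + 15/28 → 1
L = 1/4 + 15/56 + 13/28 + 15/28 + 1 = 141/56 ≈ 2.518 bits/symbol.

2.518 bits/symbol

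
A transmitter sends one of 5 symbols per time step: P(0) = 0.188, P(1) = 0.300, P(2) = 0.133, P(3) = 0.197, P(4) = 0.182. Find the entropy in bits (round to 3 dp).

2.271 bits

H = −Σ pᵢ log₂ pᵢ.
−0.188·log₂(0.188) = 0.4533
−0.300·log₂(0.300) = 0.5211
−0.133·log₂(0.133) = 0.3871
−0.197·log₂(0.197) = 0.4617
−0.182·log₂(0.182) = 0.4474
Sum ≈ 2.2706 → 2.271 bits.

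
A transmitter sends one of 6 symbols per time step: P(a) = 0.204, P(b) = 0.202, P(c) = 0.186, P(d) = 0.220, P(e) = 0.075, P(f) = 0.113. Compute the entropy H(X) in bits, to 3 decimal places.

H = −Σ pᵢ log₂ pᵢ.
−0.204·log₂(0.204) = 0.4678
−0.202·log₂(0.202) = 0.4661
−0.186·log₂(0.186) = 0.4514
−0.220·log₂(0.220) = 0.4806
−0.075·log₂(0.075) = 0.2803
−0.113·log₂(0.113) = 0.3555
Sum ≈ 2.5016 → 2.502 bits.

2.502 bits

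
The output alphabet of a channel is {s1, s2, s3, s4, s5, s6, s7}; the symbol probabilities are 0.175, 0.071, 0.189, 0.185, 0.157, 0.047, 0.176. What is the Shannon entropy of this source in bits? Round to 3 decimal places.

H = −Σ pᵢ log₂ pᵢ.
−0.175·log₂(0.175) = 0.4401
−0.071·log₂(0.071) = 0.2709
−0.189·log₂(0.189) = 0.4543
−0.185·log₂(0.185) = 0.4504
−0.157·log₂(0.157) = 0.4194
−0.047·log₂(0.047) = 0.2073
−0.176·log₂(0.176) = 0.4411
Sum ≈ 2.6834 → 2.683 bits.

2.683 bits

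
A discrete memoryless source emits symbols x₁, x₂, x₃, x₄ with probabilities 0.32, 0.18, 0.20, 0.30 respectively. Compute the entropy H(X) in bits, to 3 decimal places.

H = −Σ pᵢ log₂ pᵢ.
−0.32·log₂(0.32) = 0.5260
−0.18·log₂(0.18) = 0.4453
−0.20·log₂(0.20) = 0.4644
−0.30·log₂(0.30) = 0.5211
Sum ≈ 1.9568 → 1.957 bits.

1.957 bits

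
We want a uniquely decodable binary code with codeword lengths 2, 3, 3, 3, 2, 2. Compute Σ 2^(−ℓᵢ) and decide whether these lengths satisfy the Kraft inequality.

1.125; no

With common denominator 2^3 = 8: Σ 2^(−ℓᵢ) = 2/8 + 1/8 + 1/8 + 1/8 + 2/8 + 2/8 = 9/8 = 1.125.
Kraft's inequality requires Σ ≤ 1; here Σ = 1.125 > 1, so no such prefix code exists.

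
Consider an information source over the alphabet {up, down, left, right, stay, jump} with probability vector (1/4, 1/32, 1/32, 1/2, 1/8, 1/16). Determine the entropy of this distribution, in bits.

1.9375 bits

Each probability is a power of 1/2, so log₂(1/p) is an integer.
H = Σ p·log₂(1/p) = 1/4·2 + 1/32·5 + 1/32·5 + 1/2·1 + 1/8·3 + 1/16·4 = 1.9375 bits.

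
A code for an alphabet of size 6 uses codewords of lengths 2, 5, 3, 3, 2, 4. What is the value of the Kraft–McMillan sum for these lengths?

0.84375

With common denominator 2^5 = 32: Σ 2^(−ℓᵢ) = 8/32 + 1/32 + 4/32 + 4/32 + 8/32 + 2/32 = 27/32 = 0.84375.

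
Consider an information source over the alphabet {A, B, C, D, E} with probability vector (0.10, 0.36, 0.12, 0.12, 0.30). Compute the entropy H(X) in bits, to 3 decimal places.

2.118 bits

H = −Σ pᵢ log₂ pᵢ.
−0.10·log₂(0.10) = 0.3322
−0.36·log₂(0.36) = 0.5306
−0.12·log₂(0.12) = 0.3671
−0.12·log₂(0.12) = 0.3671
−0.30·log₂(0.30) = 0.5211
Sum ≈ 2.1180 → 2.118 bits.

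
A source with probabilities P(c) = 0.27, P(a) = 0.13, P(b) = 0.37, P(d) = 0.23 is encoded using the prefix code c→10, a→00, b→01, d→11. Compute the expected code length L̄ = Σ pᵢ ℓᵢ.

2 bits/symbol

L̄ = Σ pᵢ·ℓᵢ = 0.27·2 + 0.13·2 + 0.37·2 + 0.23·2 = 2 bits/symbol.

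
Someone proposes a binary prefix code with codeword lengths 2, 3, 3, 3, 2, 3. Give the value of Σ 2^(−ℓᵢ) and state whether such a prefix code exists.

1; yes

With common denominator 2^3 = 8: Σ 2^(−ℓᵢ) = 2/8 + 1/8 + 1/8 + 1/8 + 2/8 + 1/8 = 8/8 = 1.
Kraft's inequality requires Σ ≤ 1; here Σ = 1 ≤ 1, so such a prefix code exists.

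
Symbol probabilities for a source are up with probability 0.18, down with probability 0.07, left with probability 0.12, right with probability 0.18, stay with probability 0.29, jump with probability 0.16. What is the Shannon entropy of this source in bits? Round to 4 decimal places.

2.4672 bits

H = −Σ pᵢ log₂ pᵢ.
−0.18·log₂(0.18) = 0.4453
−0.07·log₂(0.07) = 0.2686
−0.12·log₂(0.12) = 0.3671
−0.18·log₂(0.18) = 0.4453
−0.29·log₂(0.29) = 0.5179
−0.16·log₂(0.16) = 0.4230
Sum ≈ 2.4672 → 2.4672 bits.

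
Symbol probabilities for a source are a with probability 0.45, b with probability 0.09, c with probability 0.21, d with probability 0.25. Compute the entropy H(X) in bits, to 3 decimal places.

H = −Σ pᵢ log₂ pᵢ.
−0.45·log₂(0.45) = 0.5184
−0.09·log₂(0.09) = 0.3127
−0.21·log₂(0.21) = 0.4728
−0.25·log₂(0.25) = 0.5000
Sum ≈ 1.8039 → 1.804 bits.

1.804 bits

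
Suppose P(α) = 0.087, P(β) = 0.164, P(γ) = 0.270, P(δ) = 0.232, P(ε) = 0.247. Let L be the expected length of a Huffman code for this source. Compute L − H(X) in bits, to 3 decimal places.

Entropy H = −Σ p log₂ p ≈ 2.2316 bits.
Huffman merges: 87/1000+41/250→251/1000; 29/125+247/1000→479/1000; 251/1000+27/100→521/1000; 479/1000+521/1000→1. L = 2251/1000 ≈ 2.2510.
L − H = 2.2510 − 2.2316 = 0.019 bits.

0.019 bits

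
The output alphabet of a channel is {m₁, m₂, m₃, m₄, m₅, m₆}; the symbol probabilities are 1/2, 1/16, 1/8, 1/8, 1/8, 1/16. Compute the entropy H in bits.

2.125 bits

Each probability is a power of 1/2, so log₂(1/p) is an integer.
H = Σ p·log₂(1/p) = 1/2·1 + 1/16·4 + 1/8·3 + 1/8·3 + 1/8·3 + 1/16·4 = 2.125 bits.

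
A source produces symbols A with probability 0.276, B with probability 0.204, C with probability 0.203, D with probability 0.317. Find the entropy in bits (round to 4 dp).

1.9729 bits

H = −Σ pᵢ log₂ pᵢ.
−0.276·log₂(0.276) = 0.5126
−0.204·log₂(0.204) = 0.4678
−0.203·log₂(0.203) = 0.4670
−0.317·log₂(0.317) = 0.5254
Sum ≈ 1.9729 → 1.9729 bits.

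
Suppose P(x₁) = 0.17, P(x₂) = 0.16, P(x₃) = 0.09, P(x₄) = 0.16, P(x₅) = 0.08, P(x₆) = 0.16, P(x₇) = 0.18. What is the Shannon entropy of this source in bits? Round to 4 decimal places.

2.7531 bits

H = −Σ pᵢ log₂ pᵢ.
−0.17·log₂(0.17) = 0.4346
−0.16·log₂(0.16) = 0.4230
−0.09·log₂(0.09) = 0.3127
−0.16·log₂(0.16) = 0.4230
−0.08·log₂(0.08) = 0.2915
−0.16·log₂(0.16) = 0.4230
−0.18·log₂(0.18) = 0.4453
Sum ≈ 2.7531 → 2.7531 bits.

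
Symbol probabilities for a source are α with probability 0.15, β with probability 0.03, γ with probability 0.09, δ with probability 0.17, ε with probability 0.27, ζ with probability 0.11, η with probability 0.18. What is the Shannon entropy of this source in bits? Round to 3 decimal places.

H = −Σ pᵢ log₂ pᵢ.
−0.15·log₂(0.15) = 0.4105
−0.03·log₂(0.03) = 0.1518
−0.09·log₂(0.09) = 0.3127
−0.17·log₂(0.17) = 0.4346
−0.27·log₂(0.27) = 0.5100
−0.11·log₂(0.11) = 0.3503
−0.18·log₂(0.18) = 0.4453
Sum ≈ 2.6152 → 2.615 bits.

2.615 bits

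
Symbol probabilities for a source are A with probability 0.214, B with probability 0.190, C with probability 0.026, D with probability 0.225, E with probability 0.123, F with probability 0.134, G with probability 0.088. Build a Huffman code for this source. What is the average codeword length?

Repeatedly combine the two least-probable nodes; the expected code length is the sum of the merged weights.
merge 13/500 + 11/125 → 57/500
merge 57/500 + 123/1000 → 237/1000
merge 67/500 + 19/100 → 81/250
merge 107/500 + 9/40 → 439/1000
merge 237/1000 + 81/250 → 561/1000
merge 439/1000 + 561/1000 → 1
L = 57/500 + 237/1000 + 81/250 + 439/1000 + 561/1000 + 1 = 107/40 = 2.675 bits/symbol.

2.675 bits/symbol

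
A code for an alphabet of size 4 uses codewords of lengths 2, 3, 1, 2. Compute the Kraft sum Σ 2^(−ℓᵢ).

With common denominator 2^3 = 8: Σ 2^(−ℓᵢ) = 2/8 + 1/8 + 4/8 + 2/8 = 9/8 = 1.125.

1.125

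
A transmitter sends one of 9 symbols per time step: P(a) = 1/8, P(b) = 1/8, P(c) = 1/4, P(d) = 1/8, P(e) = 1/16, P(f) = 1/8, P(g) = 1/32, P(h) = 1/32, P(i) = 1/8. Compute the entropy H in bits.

2.9375 bits

Each probability is a power of 1/2, so log₂(1/p) is an integer.
H = Σ p·log₂(1/p) = 1/8·3 + 1/8·3 + 1/4·2 + 1/8·3 + 1/16·4 + 1/8·3 + 1/32·5 + 1/32·5 + 1/8·3 = 2.9375 bits.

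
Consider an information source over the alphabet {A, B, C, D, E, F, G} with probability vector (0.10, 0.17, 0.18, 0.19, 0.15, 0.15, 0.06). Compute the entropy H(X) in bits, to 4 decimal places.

H = −Σ pᵢ log₂ pᵢ.
−0.10·log₂(0.10) = 0.3322
−0.17·log₂(0.17) = 0.4346
−0.18·log₂(0.18) = 0.4453
−0.19·log₂(0.19) = 0.4552
−0.15·log₂(0.15) = 0.4105
−0.15·log₂(0.15) = 0.4105
−0.06·log₂(0.06) = 0.2435
Sum ≈ 2.7319 → 2.7319 bits.

2.7319 bits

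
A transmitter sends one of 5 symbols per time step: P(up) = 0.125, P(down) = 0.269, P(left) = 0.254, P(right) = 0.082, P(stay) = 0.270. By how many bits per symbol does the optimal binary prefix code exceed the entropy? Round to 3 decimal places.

Entropy H = −Σ p log₂ p ≈ 2.1927 bits.
Huffman merges: 41/500+1/8→207/1000; 207/1000+127/500→461/1000; 269/1000+27/100→539/1000; 461/1000+539/1000→1. L = 2207/1000 ≈ 2.2070.
L − H = 2.2070 − 2.1927 = 0.014 bits.

0.014 bits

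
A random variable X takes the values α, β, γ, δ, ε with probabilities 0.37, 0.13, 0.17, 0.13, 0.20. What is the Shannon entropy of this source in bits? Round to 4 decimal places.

H = −Σ pᵢ log₂ pᵢ.
−0.37·log₂(0.37) = 0.5307
−0.13·log₂(0.13) = 0.3826
−0.17·log₂(0.17) = 0.4346
−0.13·log₂(0.13) = 0.3826
−0.20·log₂(0.20) = 0.4644
Sum ≈ 2.1950 → 2.1950 bits.

2.1950 bits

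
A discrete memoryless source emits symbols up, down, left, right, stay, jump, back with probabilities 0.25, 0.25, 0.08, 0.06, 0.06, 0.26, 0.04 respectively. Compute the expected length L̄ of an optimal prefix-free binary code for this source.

2.48 bits/symbol

Repeatedly combine the two least-probable nodes; the expected code length is the sum of the merged weights.
merge 1/25 + 3/50 → 1/10
merge 3/50 + 2/25 → 7/50
merge 1/10 + 7/50 → 6/25
merge 6/25 + 1/4 → 49/100
merge 1/4 + 13/50 → 51/100
merge 49/100 + 51/100 → 1
L = 1/10 + 7/50 + 6/25 + 49/100 + 51/100 + 1 = 62/25 = 2.48 bits/symbol.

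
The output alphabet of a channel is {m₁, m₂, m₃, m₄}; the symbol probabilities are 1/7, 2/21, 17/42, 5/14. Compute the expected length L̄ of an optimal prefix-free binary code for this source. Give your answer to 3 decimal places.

1.833 bits/symbol

Repeatedly combine the two least-probable nodes; the expected code length is the sum of the merged weights.
merge 2/21 + 1/7 → 5/21
merge 5/21 + 5/14 → 25/42
merge 17/42 + 25/42 → 1
L = 5/21 + 25/42 + 1 = 11/6 ≈ 1.833 bits/symbol.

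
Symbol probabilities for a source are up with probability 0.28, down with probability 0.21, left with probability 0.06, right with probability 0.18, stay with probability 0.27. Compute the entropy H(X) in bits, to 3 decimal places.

H = −Σ pᵢ log₂ pᵢ.
−0.28·log₂(0.28) = 0.5142
−0.21·log₂(0.21) = 0.4728
−0.06·log₂(0.06) = 0.2435
−0.18·log₂(0.18) = 0.4453
−0.27·log₂(0.27) = 0.5100
Sum ≈ 2.1859 → 2.186 bits.

2.186 bits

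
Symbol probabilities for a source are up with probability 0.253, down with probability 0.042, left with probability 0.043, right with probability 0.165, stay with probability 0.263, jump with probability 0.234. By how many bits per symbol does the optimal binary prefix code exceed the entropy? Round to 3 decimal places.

0.020 bits

Entropy H = −Σ p log₂ p ≈ 2.3149 bits.
Huffman merges: 21/500+43/1000→17/200; 17/200+33/200→1/4; 117/500+1/4→121/250; 253/1000+263/1000→129/250; 121/250+129/250→1. L = 467/200 ≈ 2.3350.
L − H = 2.3350 − 2.3149 = 0.020 bits.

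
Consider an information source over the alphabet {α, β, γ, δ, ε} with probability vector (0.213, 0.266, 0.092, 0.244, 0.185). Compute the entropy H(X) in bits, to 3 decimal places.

2.247 bits

H = −Σ pᵢ log₂ pᵢ.
−0.213·log₂(0.213) = 0.4752
−0.266·log₂(0.266) = 0.5082
−0.092·log₂(0.092) = 0.3167
−0.244·log₂(0.244) = 0.4966
−0.185·log₂(0.185) = 0.4504
Sum ≈ 2.2470 → 2.247 bits.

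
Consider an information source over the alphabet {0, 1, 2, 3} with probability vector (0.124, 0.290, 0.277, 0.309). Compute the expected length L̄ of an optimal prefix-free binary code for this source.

2 bits/symbol

Repeatedly combine the two least-probable nodes; the expected code length is the sum of the merged weights.
merge 31/250 + 277/1000 → 401/1000
merge 29/100 + 309/1000 → 599/1000
merge 401/1000 + 599/1000 → 1
L = 401/1000 + 599/1000 + 1 = 2 bits/symbol.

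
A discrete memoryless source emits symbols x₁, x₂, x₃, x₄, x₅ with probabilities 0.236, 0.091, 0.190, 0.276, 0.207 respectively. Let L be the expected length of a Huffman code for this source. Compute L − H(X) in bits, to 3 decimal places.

0.037 bits

Entropy H = −Σ p log₂ p ≈ 2.2445 bits.
Huffman merges: 91/1000+19/100→281/1000; 207/1000+59/250→443/1000; 69/250+281/1000→557/1000; 443/1000+557/1000→1. L = 2281/1000 ≈ 2.2810.
L − H = 2.2810 − 2.2445 = 0.037 bits.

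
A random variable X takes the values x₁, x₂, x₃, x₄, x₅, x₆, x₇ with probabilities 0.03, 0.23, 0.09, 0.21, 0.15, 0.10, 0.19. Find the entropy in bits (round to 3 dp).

H = −Σ pᵢ log₂ pᵢ.
−0.03·log₂(0.03) = 0.1518
−0.23·log₂(0.23) = 0.4877
−0.09·log₂(0.09) = 0.3127
−0.21·log₂(0.21) = 0.4728
−0.15·log₂(0.15) = 0.4105
−0.10·log₂(0.10) = 0.3322
−0.19·log₂(0.19) = 0.4552
Sum ≈ 2.6229 → 2.623 bits.

2.623 bits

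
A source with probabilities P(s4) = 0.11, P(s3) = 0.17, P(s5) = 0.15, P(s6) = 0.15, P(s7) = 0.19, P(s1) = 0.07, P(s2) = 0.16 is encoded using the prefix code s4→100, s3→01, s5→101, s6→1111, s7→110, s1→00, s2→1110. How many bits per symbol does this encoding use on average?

3.07 bits/symbol

L̄ = Σ pᵢ·ℓᵢ = 0.11·3 + 0.17·2 + 0.15·3 + 0.15·4 + 0.19·3 + 0.07·2 + 0.16·4 = 3.07 bits/symbol.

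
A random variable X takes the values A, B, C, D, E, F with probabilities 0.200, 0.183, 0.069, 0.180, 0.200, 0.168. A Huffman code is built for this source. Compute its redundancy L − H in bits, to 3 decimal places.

Entropy H = −Σ p log₂ p ≈ 2.5209 bits.
Huffman merges: 69/1000+21/125→237/1000; 9/50+183/1000→363/1000; 1/5+1/5→2/5; 237/1000+363/1000→3/5; 2/5+3/5→1. L = 13/5 ≈ 2.6000.
L − H = 2.6000 − 2.5209 = 0.079 bits.

0.079 bits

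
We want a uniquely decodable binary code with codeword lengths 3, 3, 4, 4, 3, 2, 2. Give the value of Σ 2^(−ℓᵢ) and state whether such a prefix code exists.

With common denominator 2^4 = 16: Σ 2^(−ℓᵢ) = 2/16 + 2/16 + 1/16 + 1/16 + 2/16 + 4/16 + 4/16 = 16/16 = 1.
Kraft's inequality requires Σ ≤ 1; here Σ = 1 ≤ 1, so such a prefix code exists.

1; yes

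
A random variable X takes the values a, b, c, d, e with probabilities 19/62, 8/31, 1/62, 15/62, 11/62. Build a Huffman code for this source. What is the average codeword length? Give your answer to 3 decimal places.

Repeatedly combine the two least-probable nodes; the expected code length is the sum of the merged weights.
merge 1/62 + 11/62 → 6/31
merge 6/31 + 15/62 → 27/62
merge 8/31 + 19/62 → 35/62
merge 27/62 + 35/62 → 1
L = 6/31 + 27/62 + 35/62 + 1 = 68/31 ≈ 2.194 bits/symbol.

2.194 bits/symbol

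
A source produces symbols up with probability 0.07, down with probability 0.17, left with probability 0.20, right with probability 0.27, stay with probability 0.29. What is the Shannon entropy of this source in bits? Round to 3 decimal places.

2.195 bits

H = −Σ pᵢ log₂ pᵢ.
−0.07·log₂(0.07) = 0.2686
−0.17·log₂(0.17) = 0.4346
−0.20·log₂(0.20) = 0.4644
−0.27·log₂(0.27) = 0.5100
−0.29·log₂(0.29) = 0.5179
Sum ≈ 2.1955 → 2.195 bits.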